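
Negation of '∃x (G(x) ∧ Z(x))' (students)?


Original: ∃x (G(x) ∧ Z(x))
Rule: ¬∀→∃, ¬∃→∀, negate predicate.
Negation: ∀x (¬G(x) ∨ ¬Z(x))

∀x (¬G(x) ∨ ¬Z(x))


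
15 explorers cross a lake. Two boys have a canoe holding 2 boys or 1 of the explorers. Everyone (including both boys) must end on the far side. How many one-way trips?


Per crossing of one of the explorers: boys→, one←, one of the explorers→, one← = 4 trips
15 × 4 = 60, + 1 final boys→ = 61
Minimum trips = 61

61


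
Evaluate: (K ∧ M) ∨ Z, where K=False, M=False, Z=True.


K = False, M = False, Z = True
Expression: (K ∧ M) ∨ Z
Step 1: K ∧ M = False AND False = False
Step 2: (False) ∨ Z = False OR True = True

True


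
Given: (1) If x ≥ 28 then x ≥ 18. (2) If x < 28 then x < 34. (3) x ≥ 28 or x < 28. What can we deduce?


Constructive dilemma: (P → Q) ∧ (R → S), P ∨ R ⊢ Q ∨ S
Premise 1: x ≥ 28 → x ≥ 18
Premise 2: x < 28 → x < 34
Premise 3: x ≥ 28 ∨ x < 28
Case 1: Assuming x ≥ 28, then by Premise 1, x ≥ 18.
Case 2: Assuming x < 28, then by Premise 2, x < 34.
Since one of x ≥ 28 or x < 28 must hold, we get x ≥ 18 or x < 34.

x ≥ 18 or x < 34.


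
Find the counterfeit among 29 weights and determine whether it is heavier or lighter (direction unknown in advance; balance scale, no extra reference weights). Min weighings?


Let n = 29. 58 possibilities (n weights × lighter/heavier); each weighing has 3 outcomes.
Bound for k weighings: say the first weighing puts j weights on each pan. If it tips, the 2j weighed weights remain suspects (each with a known direction) and k-1 weighings give 3^(k-1) outcomes; 3^(k-1) is odd, so 2j ≤ 3^(k-1) - 1. If it balances, the n - 2j unweighed weights remain with direction unknown: 2(n - 2j) ≤ 3^(k-1) - 1 by the same parity argument. Adding, n ≤ (3^(k-1) - 1) + (3^(k-1) - 1)/2 = (3^k - 3)/2, and the classical three-group strategy achieves this (3 weights in 2 weighings, 12 in 3, 39 in 4, 120 in 5).
So we need the smallest k with (3^k - 3)/2 ≥ 29.
k = 3: (3^3 - 3)/2 = 12 < 29 ✗
k = 4: (3^4 - 3)/2 = 39 ≥ 29 ✓

4


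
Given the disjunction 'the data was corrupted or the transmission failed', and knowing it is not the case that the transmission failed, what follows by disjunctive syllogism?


Disjunctive syllogism: P ∨ Q, ¬P ⊢ Q
Disjunction: the data was corrupted ∨ the transmission failed
We know it is not the case that the transmission failed.
By disjunctive syllogism, the other disjunct must be true.

The data was corrupted


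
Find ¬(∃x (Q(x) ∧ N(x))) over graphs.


Original: ∃x (Q(x) ∧ N(x))
Rule: ¬∀→∃, ¬∃→∀, negate predicate.
Negation: ∀x (¬Q(x) ∨ ¬N(x))

∀x (¬Q(x) ∨ ¬N(x))


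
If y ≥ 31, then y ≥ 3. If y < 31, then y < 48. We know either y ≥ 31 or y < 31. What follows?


Constructive dilemma: (P → Q) ∧ (R → S), P ∨ R ⊢ Q ∨ S
Premise 1: y ≥ 31 → y ≥ 3
Premise 2: y < 31 → y < 48
Premise 3: y ≥ 31 ∨ y < 31
Case 1: Assuming y ≥ 31, then by Premise 1, y ≥ 3.
Case 2: Assuming y < 31, then by Premise 2, y < 48.
Since one of y ≥ 31 or y < 31 must hold, we get y ≥ 3 or y < 48.

y ≥ 3 or y < 48.


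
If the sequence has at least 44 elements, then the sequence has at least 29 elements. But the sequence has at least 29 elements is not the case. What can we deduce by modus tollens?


Modus tollens: P → Q, ¬Q ⊢ ¬P
P: the sequence has at least 44 elements
Q: the sequence has at least 29 elements
We have P → Q and Q is false.
By modus tollens, P must be false.

It is not the case that the sequence has at least 44 elements


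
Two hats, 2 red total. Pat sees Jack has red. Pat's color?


Total red = 2, Jack = red
Red accounted for: 1
Remaining for Pat: 1
Pat's hat is red.

red


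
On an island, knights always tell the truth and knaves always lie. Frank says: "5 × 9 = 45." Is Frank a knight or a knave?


Statement: "5 × 9 = 45."
Actual: 5 × 9 = 45
Claimed: 45
Statement is TRUE → Frank tells the truth → Knight

Knight


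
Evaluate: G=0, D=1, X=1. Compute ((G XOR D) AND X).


G XOR D = 0^1 = 1
1 AND 1 = 1

1


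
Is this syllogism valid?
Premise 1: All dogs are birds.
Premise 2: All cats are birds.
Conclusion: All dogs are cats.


Premise 1: All dogs are birds.
Premise 2: All cats are birds.
Conclusion: All dogs are cats.
Fallacy: undistributed middle. birds is predicate in both.
Counterexample: dogs and cats could be disjoint subsets of birds.

Invalid


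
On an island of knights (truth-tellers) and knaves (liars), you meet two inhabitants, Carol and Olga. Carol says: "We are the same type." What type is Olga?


Carol says: "We are the same type."
Case 1: Carol is a Knight (truth-teller)
  Statement is true → they ARE the same → Olga is also a Knight
Case 2: Carol is a Knave (liar)
  Statement is false → they are NOT the same → Olga is a Knight
In both cases, Olga is a Knight.

Knight


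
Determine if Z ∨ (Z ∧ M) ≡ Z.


Expression 1: Z ∨ (Z ∧ M)
Expression 2: Z
Truth table (Z M | Expr1 Expr2):
  T T |   T     T
  T F |   T     T
  F T |   F     F
  F F |   F     F
All 4 rows agree, so the expressions are logically equivalent.

Yes


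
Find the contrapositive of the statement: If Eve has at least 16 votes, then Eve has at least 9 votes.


Original: If Eve has at least 16 votes, then Eve has at least 9 votes
Contrapositive: If ¬Q, then ¬P
Negate Q: not (Eve has at least 9 votes)
Negate P: not (Eve has at least 16 votes)

If not (Eve has at least 9 votes), then not (Eve has at least 16 votes).


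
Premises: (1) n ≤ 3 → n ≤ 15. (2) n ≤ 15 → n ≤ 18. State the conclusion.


Hypothetical syllogism: P → Q, Q → R ⊢ P → R
Premise 1: n ≤ 3 → n ≤ 15
Premise 2: n ≤ 15 → n ≤ 18
Chain the implications: the middle term (n ≤ 15) links the two.
Conclusion: If n ≤ 3, then n ≤ 18.

If n ≤ 3, then n ≤ 18.


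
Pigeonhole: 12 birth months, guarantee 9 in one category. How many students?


Pigeonhole: to guarantee k in one of n categories, need (k-1)×n + 1.
k = 9, n = 12
Minimum = (9-1) × 12 + 1 = 8 × 12 + 1

97


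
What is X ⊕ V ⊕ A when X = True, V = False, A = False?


X = True, V = False, A = False
Step 1: X ⊕ V = True XOR False = True
Step 2: True ⊕ A = True XOR False = True
XOR is true when an odd number of operands are true.

True


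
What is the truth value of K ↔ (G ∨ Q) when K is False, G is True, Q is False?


K = False, G = True, Q = False
Step 1: G ∨ Q = True OR False = True
Step 2: K ↔ (True): true when both sides have same truth value.
Result: False ↔ True = False

False


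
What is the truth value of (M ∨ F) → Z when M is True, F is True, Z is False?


M = True, F = True, Z = False
Step 1: M ∨ F = True OR True = True
Step 2: (True) → Z: false only when antecedent=True and Z=False.
Result: False

False


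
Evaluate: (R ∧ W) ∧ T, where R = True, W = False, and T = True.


R = True, W = False, T = True
Step 1: R ∧ W = True AND False = False
Step 2: False ∧ T = False AND True = False
AND is true only when ALL operands are true.

False


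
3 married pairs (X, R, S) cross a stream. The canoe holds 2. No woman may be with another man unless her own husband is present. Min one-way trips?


Label couples X, R, S (H = husband, W = wife).
Counting alone: 6 people, the canoe carries 2 and someone must bring it back, so each round trip nets at most +1 on the far side until the last crossing → at least 9 trips. The jealousy constraint makes 9 impossible; the shortest valid schedule has 11:
1. WX+WR →  (far: WX,WR; near: HX,HR,HS,WS)
2. WX ←       (far: WR; near: HX,HR,HS,WX,WS)
3. WX+WS →  (far: WX,WR,WS; near: HX,HR,HS)
4. WX ←       (far: WR,WS; near: HX,HR,HS,WX)
5. HR+HS →  (far: HR,WR,HS,WS; near: HX,WX)
6. HR+WR ←  (far: HS,WS; near: HX,WX,HR,WR)
7. HX+HR →  (far: HX,HR,HS,WS; near: WX,WR)
8. WS ←       (far: HX,HR,HS; near: WX,WR,WS)
9. WX+WR →  (far: HX,WX,HR,WR,HS; near: WS)
10. HS ←      (far: HX,WX,HR,WR; near: HS,WS)
11. HS+WS → (far: all six; near: empty)
In every state each wife is either with her husband or with no other man.
Minimum trips = 11

11


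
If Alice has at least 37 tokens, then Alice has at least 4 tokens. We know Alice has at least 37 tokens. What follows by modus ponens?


Modus ponens: P → Q, P ⊢ Q
P: Alice has at least 37 tokens
Q: Alice has at least 4 tokens
We have P → Q and P is true.
By modus ponens, Q must be true.

Alice has at least 4 tokens


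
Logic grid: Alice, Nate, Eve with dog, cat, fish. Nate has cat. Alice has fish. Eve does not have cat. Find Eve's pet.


From clues:
  Alice → fish
  Nate → cat
By elimination, Eve gets the remaining.

dog


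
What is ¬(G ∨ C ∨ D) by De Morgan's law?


De Morgan's law: ¬(P ∨ Q ∨ R) ≡ ¬P ∧ ¬Q ∧ ¬R
¬(G ∨ C ∨ D) = ¬G ∧ ¬C ∧ ¬D

¬G ∧ ¬C ∧ ¬D


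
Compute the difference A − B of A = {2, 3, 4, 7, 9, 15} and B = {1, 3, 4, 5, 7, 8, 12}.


A = {2, 3, 4, 7, 9, 15}
B = {1, 3, 4, 5, 7, 8, 12}
Operation: difference A − B
In A but not B: 2, 9, 15

{2, 9, 15}


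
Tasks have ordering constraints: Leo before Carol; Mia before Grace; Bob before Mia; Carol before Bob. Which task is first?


Constraints: Leo before Carol; Mia before Grace; Bob before Mia; Carol before Bob
The first task can have nothing scheduled before it, so it must never appear on the right of a 'before'.
Tasks appearing after some 'before': Carol, Grace, Mia, Bob.
The only task not in that list is Leo → it is first.

Leo


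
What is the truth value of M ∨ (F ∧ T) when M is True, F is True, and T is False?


M = True, F = True, T = False
Step 1: F ∧ T = True AND False = False
Step 2: M ∨ False = True OR False = True
AND evaluated first (higher precedence); then OR applied.

True


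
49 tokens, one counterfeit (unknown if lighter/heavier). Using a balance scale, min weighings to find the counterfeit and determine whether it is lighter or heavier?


Let n = 49. 98 possibilities (n tokens × lighter/heavier); each weighing has 3 outcomes.
Bound for k weighings: say the first weighing puts j tokens on each pan. If it tips, the 2j weighed tokens remain suspects (each with a known direction) and k-1 weighings give 3^(k-1) outcomes; 3^(k-1) is odd, so 2j ≤ 3^(k-1) - 1. If it balances, the n - 2j unweighed tokens remain with direction unknown: 2(n - 2j) ≤ 3^(k-1) - 1 by the same parity argument. Adding, n ≤ (3^(k-1) - 1) + (3^(k-1) - 1)/2 = (3^k - 3)/2, and the classical three-group strategy achieves this (3 tokens in 2 weighings, 12 in 3, 39 in 4, 120 in 5).
So we need the smallest k with (3^k - 3)/2 ≥ 49.
k = 4: (3^4 - 3)/2 = 39 < 49 ✗
k = 5: (3^5 - 3)/2 = 120 ≥ 49 ✓

5


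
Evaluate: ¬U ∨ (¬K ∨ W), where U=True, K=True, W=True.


U = True, K = True, W = True
Expression: ¬U ∨ (¬K ∨ W)
Step 1: ¬K = NOT True = False
Step 2: ¬K ∨ W = False OR True = True
Step 3: ¬U = NOT True = False
Step 4: (False) ∨ (True) = False OR True = True

True


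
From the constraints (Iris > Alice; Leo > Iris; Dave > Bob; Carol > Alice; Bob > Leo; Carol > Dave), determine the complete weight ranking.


Constraints: Iris > Alice; Leo > Iris; Dave > Bob; Carol > Alice; Bob > Leo; Carol > Dave
Method: at each step, the next-highest is the one remaining person who never appears on the smaller side of a constraint between remaining people.
  Step 1: remaining {Dave, Iris, Carol, Alice, Bob, Leo}; on the smaller side: {Dave, Iris, Alice, Bob, Leo} → Carol is next (Carol > Alice; Carol > Dave).
  Step 2: remaining {Dave, Iris, Alice, Bob, Leo}; on the smaller side: {Iris, Alice, Bob, Leo} → Dave is next (Dave > Bob).
  Step 3: remaining {Iris, Alice, Bob, Leo}; on the smaller side: {Iris, Alice, Leo} → Bob is next (Bob > Leo).
  Step 4: remaining {Iris, Alice, Leo}; on the smaller side: {Iris, Alice} → Leo is next (Leo > Iris).
  Step 5: remaining {Iris, Alice}; on the smaller side: {Alice} → Iris is next (Iris > Alice).
  Step 6: only Alice remains → lowest.
Final ranking (highest to lowest):

Carol > Dave > Bob > Leo > Iris > Alice


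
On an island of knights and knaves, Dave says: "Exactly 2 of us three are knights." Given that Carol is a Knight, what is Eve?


Dave claims exactly 2 knights among Dave, Carol, Eve.
Given: Carol is a Knight.

Case 1: Dave is a Knight (tells truth)
  Then exactly 2 of the three are knights.
  Counting Dave, Carol: 2 knight(s) so far. Need 0 more → Eve = Knave.
Case 2: Dave is a Knave (lies)
  Then the count is NOT 2.
  If Eve = Knight, count = 2 = 2 → claim would be true, contradicts lie.
  If Eve = Knave, count = 1 ≠ 2 → lie confirmed ✓

Eve is a Knave.

Knave


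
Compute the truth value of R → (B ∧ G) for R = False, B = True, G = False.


R = False, B = True, G = False
Step 1: B ∧ G = True AND False = False
Step 2: R → (False): false only when R=True and consequent=False.
Result: True

True


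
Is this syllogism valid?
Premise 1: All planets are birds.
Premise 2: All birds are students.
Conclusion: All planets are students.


Premise 1: All planets are birds.
Premise 2: All birds are students.
Conclusion: All planets are students.
Barbara syllogism (AAA-1): All A are B, All B are C → All A are C.
Middle term (birds) distributed in premise 2.

Valid


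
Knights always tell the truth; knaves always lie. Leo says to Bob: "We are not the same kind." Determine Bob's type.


Leo says: "We are not the same kind."
Case 1: Leo is a Knight (truth-teller)
  Statement is true → they ARE different → Bob is a Knave
Case 2: Leo is a Knave (liar)
  Statement is false → they are NOT different → Bob is a Knave
In both cases, Bob is a Knave.

Knave


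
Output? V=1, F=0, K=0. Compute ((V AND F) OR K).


V AND F = 1&0 = 0
0 OR 0 = 0

0


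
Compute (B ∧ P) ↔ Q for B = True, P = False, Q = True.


B = True, P = False, Q = True
Step 1: B ∧ P = True AND False = False
Step 2: (False) ↔ Q: true when both sides have same truth value.
Result: False ↔ True = False

False


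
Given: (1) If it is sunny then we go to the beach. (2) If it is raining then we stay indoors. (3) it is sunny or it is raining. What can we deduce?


Constructive dilemma: (P → Q) ∧ (R → S), P ∨ R ⊢ Q ∨ S
Premise 1: it is sunny → we go to the beach
Premise 2: it is raining → we stay indoors
Premise 3: it is sunny ∨ it is raining
Case 1: Assuming it is sunny, then by Premise 1, we go to the beach.
Case 2: Assuming it is raining, then by Premise 2, we stay indoors.
Since one of it is sunny or it is raining must hold, we get we go to the beach or we stay indoors.

We go to the beach or we stay indoors.


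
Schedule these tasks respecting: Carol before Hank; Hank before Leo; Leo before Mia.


Constraints: Carol before Hank; Hank before Leo; Leo before Mia
Method: repeatedly schedule the remaining task that has no remaining task required before it.
  Step 1: remaining {Hank, Mia, Leo, Carol}; every task except Carol still has a predecessor pending → schedule Carol.
  Step 2: remaining {Hank, Mia, Leo}; every task except Hank still has a predecessor pending → schedule Hank.
  Step 3: remaining {Mia, Leo}; every task except Leo still has a predecessor pending → schedule Leo.
  Step 4: only Mia remains → schedule Mia.
Resulting order:

Carol → Hank → Leo → Mia


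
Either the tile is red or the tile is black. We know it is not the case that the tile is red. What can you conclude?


Disjunctive syllogism: P ∨ Q, ¬P ⊢ Q
Disjunction: the tile is red ∨ the tile is black
We know it is not the case that the tile is red.
By disjunctive syllogism, the other disjunct must be true.

The tile is black


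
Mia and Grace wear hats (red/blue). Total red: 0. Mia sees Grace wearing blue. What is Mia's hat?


Total red = 0, Grace = blue
Red accounted for: 0
Remaining for Mia: 0
Mia's hat is blue.

blue


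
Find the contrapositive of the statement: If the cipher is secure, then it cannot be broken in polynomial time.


Original: If the cipher is secure, then it cannot be broken in polynomial time
Contrapositive: If ¬Q, then ¬P
Negate Q: not (it cannot be broken in polynomial time)
Negate P: not (the cipher is secure)

If not (it cannot be broken in polynomial time), then not (the cipher is secure).


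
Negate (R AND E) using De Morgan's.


De Morgan's law: ¬(P ∧ Q) ≡ ¬P ∨ ¬Q
¬(R ∧ E) = ¬R ∨ ¬E

¬R ∨ ¬E


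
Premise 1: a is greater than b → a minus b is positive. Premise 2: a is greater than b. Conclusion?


Modus ponens: P → Q, P ⊢ Q
P: a is greater than b
Q: a minus b is positive
We have P → Q and P is true.
By modus ponens, Q must be true.

a minus b is positive


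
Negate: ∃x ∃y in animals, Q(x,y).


Original: ∃x ∃y Q(x,y)
Rule: ¬∀→∃, ¬∃→∀, negate predicate.
Negation: ∀x ∀y ¬Q(x,y)

∀x ∀y ¬Q(x,y)


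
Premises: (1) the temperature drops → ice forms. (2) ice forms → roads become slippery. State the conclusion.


Hypothetical syllogism: P → Q, Q → R ⊢ P → R
Premise 1: the temperature drops → ice forms
Premise 2: ice forms → roads become slippery
Chain the implications: the middle term (ice forms) links the two.
Conclusion: If the temperature drops, then roads become slippery.

If the temperature drops, then roads become slippery.


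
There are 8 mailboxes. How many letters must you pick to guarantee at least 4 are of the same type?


Pigeonhole: to guarantee k in one of n categories, need (k-1)×n + 1.
k = 4, n = 8
Minimum = (4-1) × 8 + 1 = 3 × 8 + 1

25


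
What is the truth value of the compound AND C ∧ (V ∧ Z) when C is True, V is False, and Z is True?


C = True, V = False, Z = True
Step 1: V ∧ Z = False AND True = False
Step 2: C ∧ False = True AND False = False
AND is true only when ALL operands are true.

False


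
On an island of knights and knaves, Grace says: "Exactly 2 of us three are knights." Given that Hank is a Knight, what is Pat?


Grace claims exactly 2 knights among Grace, Hank, Pat.
Given: Hank is a Knight.

Case 1: Grace is a Knight (tells truth)
  Then exactly 2 of the three are knights.
  Counting Grace, Hank: 2 knight(s) so far. Need 0 more → Pat = Knave.
Case 2: Grace is a Knave (lies)
  Then the count is NOT 2.
  If Pat = Knight, count = 2 = 2 → claim would be true, contradicts lie.
  If Pat = Knave, count = 1 ≠ 2 → lie confirmed ✓

Pat is a Knave.

Knave


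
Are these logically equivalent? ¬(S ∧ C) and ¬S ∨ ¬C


Expression 1: ¬(S ∧ C)
Expression 2: ¬S ∨ ¬C
Truth table (S C | Expr1 Expr2):
  T T |   F     F
  T F |   T     T
  F T |   T     T
  F F |   T     T
All 4 rows agree, so the expressions are logically equivalent.

Yes


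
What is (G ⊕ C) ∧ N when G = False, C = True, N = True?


G = False, C = True, N = True
Step 1: G ⊕ C = False XOR True = True
Step 2: True ∧ N = True AND True = True
XOR true when exactly one of G,C is true; then AND with N.

True


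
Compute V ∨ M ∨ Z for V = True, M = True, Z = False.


V = True, M = True, Z = False
Step 1: V ∨ M = True OR True = True
Step 2: True ∨ Z = True OR False = True
OR is true when at least one operand is true.

True


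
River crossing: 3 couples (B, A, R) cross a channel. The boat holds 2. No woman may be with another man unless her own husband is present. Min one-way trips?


Label couples B, A, R (H = husband, W = wife).
Counting alone: 6 people, the boat carries 2 and someone must bring it back, so each round trip nets at most +1 on the far side until the last crossing → at least 9 trips. The jealousy constraint makes 9 impossible; the shortest valid schedule has 11:
1. WB+WA →  (far: WB,WA; near: HB,HA,HR,WR)
2. WB ←       (far: WA; near: HB,HA,HR,WB,WR)
3. WB+WR →  (far: WB,WA,WR; near: HB,HA,HR)
4. WB ←       (far: WA,WR; near: HB,HA,HR,WB)
5. HA+HR →  (far: HA,WA,HR,WR; near: HB,WB)
6. HA+WA ←  (far: HR,WR; near: HB,WB,HA,WA)
7. HB+HA →  (far: HB,HA,HR,WR; near: WB,WA)
8. WR ←       (far: HB,HA,HR; near: WB,WA,WR)
9. WB+WA →  (far: HB,WB,HA,WA,HR; near: WR)
10. HR ←      (far: HB,WB,HA,WA; near: HR,WR)
11. HR+WR → (far: all six; near: empty)
In every state each wife is either with her husband or with no other man.
Minimum trips = 11

11


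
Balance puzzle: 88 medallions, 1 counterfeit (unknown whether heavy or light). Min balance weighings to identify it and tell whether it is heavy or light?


Let n = 88. 176 possibilities (n medallions × lighter/heavier); each weighing has 3 outcomes.
Bound for k weighings: say the first weighing puts j medallions on each pan. If it tips, the 2j weighed medallions remain suspects (each with a known direction) and k-1 weighings give 3^(k-1) outcomes; 3^(k-1) is odd, so 2j ≤ 3^(k-1) - 1. If it balances, the n - 2j unweighed medallions remain with direction unknown: 2(n - 2j) ≤ 3^(k-1) - 1 by the same parity argument. Adding, n ≤ (3^(k-1) - 1) + (3^(k-1) - 1)/2 = (3^k - 3)/2, and the classical three-group strategy achieves this (3 medallions in 2 weighings, 12 in 3, 39 in 4, 120 in 5).
So we need the smallest k with (3^k - 3)/2 ≥ 88.
k = 4: (3^4 - 3)/2 = 39 < 88 ✗
k = 5: (3^5 - 3)/2 = 120 ≥ 88 ✓

5


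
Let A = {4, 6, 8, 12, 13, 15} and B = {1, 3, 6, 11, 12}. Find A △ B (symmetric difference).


A = {4, 6, 8, 12, 13, 15}
B = {1, 3, 6, 11, 12}
Operation: symmetric difference
In A only: [4, 8, 13, 15], in B only: [1, 3, 11]

{1, 3, 4, 8, 11, 13, 15}


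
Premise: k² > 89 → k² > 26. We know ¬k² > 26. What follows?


Modus tollens: P → Q, ¬Q ⊢ ¬P
P: k² > 89
Q: k² > 26
We have P → Q and Q is false.
By modus tollens, P must be false.

It is not the case that k² > 89


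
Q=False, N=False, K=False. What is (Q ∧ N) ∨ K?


Q = False, N = False, K = False
Expression: (Q ∧ N) ∨ K
Step 1: Q ∧ N = False AND False = False
Step 2: (False) ∨ K = False OR False = False

False


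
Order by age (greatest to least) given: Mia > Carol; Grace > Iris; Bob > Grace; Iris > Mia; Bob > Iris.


Constraints: Mia > Carol; Grace > Iris; Bob > Grace; Iris > Mia; Bob > Iris
Method: at each step, the next-highest is the one remaining person who never appears on the smaller side of a constraint between remaining people.
  Step 1: remaining {Carol, Iris, Mia, Bob, Grace}; on the smaller side: {Carol, Iris, Mia, Grace} → Bob is next (Bob > Grace; Bob > Iris).
  Step 2: remaining {Carol, Iris, Mia, Grace}; on the smaller side: {Carol, Iris, Mia} → Grace is next (Grace > Iris).
  Step 3: remaining {Carol, Iris, Mia}; on the smaller side: {Carol, Mia} → Iris is next (Iris > Mia).
  Step 4: remaining {Carol, Mia}; on the smaller side: {Carol} → Mia is next (Mia > Carol).
  Step 5: only Carol remains → lowest.
Final ranking (highest to lowest):

Bob > Grace > Iris > Mia > Carol


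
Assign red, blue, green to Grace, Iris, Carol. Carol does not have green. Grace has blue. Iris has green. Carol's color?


From clues:
  Grace → blue
  Iris → green
By elimination, Carol gets the remaining.

red


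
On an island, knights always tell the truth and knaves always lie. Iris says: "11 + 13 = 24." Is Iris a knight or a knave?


Statement: "11 + 13 = 24."
Actual: 11 + 13 = 24
Claimed: 24
Statement is TRUE → Iris tells the truth → Knight

Knight


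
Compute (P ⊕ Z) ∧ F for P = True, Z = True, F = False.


P = True, Z = True, F = False
Step 1: P ⊕ Z = True XOR True = False
Step 2: False ∧ F = False AND False = False
XOR true when exactly one of P,Z is true; then AND with F.

False


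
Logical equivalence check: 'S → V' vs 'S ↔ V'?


Expression 1: S → V
Expression 2: S ↔ V
Truth table (S V | Expr1 Expr2):
  T T |   T     T
  T F |   F     F
  F T |   T     F   ← differ
  F F |   T     T
Counterexample: S=F, V=T gives Expr1 = T but Expr2 = F, so the expressions are NOT logically equivalent.

No


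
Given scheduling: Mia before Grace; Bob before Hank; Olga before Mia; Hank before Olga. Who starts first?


Constraints: Mia before Grace; Bob before Hank; Olga before Mia; Hank before Olga
The first task can have nothing scheduled before it, so it must never appear on the right of a 'before'.
Tasks appearing after some 'before': Grace, Hank, Mia, Olga.
The only task not in that list is Bob → it is first.

Bob


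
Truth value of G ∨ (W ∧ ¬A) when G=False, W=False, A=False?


G = False, W = False, A = False
Expression: G ∨ (W ∧ ¬A)
Step 1: ¬A = NOT False = True
Step 2: W ∧ ¬A = False AND True = False
Step 3: G ∨ (False) = False OR False = False

False


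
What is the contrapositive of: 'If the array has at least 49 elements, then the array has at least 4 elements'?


Original: If the array has at least 49 elements, then the array has at least 4 elements
Contrapositive: If ¬Q, then ¬P
Negate Q: not (the array has at least 4 elements)
Negate P: not (the array has at least 49 elements)

If not (the array has at least 4 elements), then not (the array has at least 49 elements).


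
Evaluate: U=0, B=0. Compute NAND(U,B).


U AND B = 0
NOT(0) = 1

1


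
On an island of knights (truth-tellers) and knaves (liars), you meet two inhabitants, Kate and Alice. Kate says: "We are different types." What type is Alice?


Kate says: "We are different types."
Case 1: Kate is a Knight (truth-teller)
  Statement is true → they ARE different → Alice is a Knave
Case 2: Kate is a Knave (liar)
  Statement is false → they are NOT different → Alice is a Knave
In both cases, Alice is a Knave.

Knave


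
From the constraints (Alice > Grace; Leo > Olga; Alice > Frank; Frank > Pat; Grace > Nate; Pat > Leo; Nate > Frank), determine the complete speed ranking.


Constraints: Alice > Grace; Leo > Olga; Alice > Frank; Frank > Pat; Grace > Nate; Pat > Leo; Nate > Frank
Method: at each step, the next-highest is the one remaining person who never appears on the smaller side of a constraint between remaining people.
  Step 1: remaining {Pat, Olga, Frank, Leo, Grace, Nate, Alice}; on the smaller side: {Pat, Olga, Frank, Leo, Grace, Nate} → Alice is next (Alice > Grace; Alice > Frank).
  Step 2: remaining {Pat, Olga, Frank, Leo, Grace, Nate}; on the smaller side: {Pat, Olga, Frank, Leo, Nate} → Grace is next (Grace > Nate).
  Step 3: remaining {Pat, Olga, Frank, Leo, Nate}; on the smaller side: {Pat, Olga, Frank, Leo} → Nate is next (Nate > Frank).
  Step 4: remaining {Pat, Olga, Frank, Leo}; on the smaller side: {Pat, Olga, Leo} → Frank is next (Frank > Pat).
  Step 5: remaining {Pat, Olga, Leo}; on the smaller side: {Olga, Leo} → Pat is next (Pat > Leo).
  Step 6: remaining {Olga, Leo}; on the smaller side: {Olga} → Leo is next (Leo > Olga).
  Step 7: only Olga remains → lowest.
Final ranking (highest to lowest):

Alice > Grace > Nate > Frank > Pat > Leo > Olga


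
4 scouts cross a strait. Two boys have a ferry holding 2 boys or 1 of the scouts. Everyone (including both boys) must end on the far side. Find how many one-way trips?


Per crossing of one of the scouts: boys→, one←, one of the scouts→, one← = 4 trips
4 × 4 = 16, + 1 final boys→ = 17
Minimum trips = 17

17


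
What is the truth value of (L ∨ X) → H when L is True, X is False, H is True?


L = True, X = False, H = True
Step 1: L ∨ X = True OR False = True
Step 2: (True) → H: false only when antecedent=True and H=False.
Result: True

True


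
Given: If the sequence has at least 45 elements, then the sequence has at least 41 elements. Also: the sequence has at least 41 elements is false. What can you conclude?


Modus tollens: P → Q, ¬Q ⊢ ¬P
P: the sequence has at least 45 elements
Q: the sequence has at least 41 elements
We have P → Q and Q is false.
By modus tollens, P must be false.

It is not the case that the sequence has at least 45 elements


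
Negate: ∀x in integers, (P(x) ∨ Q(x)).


Original: ∀x (P(x) ∨ Q(x))
Rule: ¬∀→∃, ¬∃→∀, negate predicate.
Negation: ∃x (¬P(x) ∧ ¬Q(x))

∃x (¬P(x) ∧ ¬Q(x))


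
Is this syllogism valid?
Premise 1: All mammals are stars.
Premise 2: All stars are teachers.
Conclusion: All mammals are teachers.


Premise 1: All mammals are stars.
Premise 2: All stars are teachers.
Conclusion: All mammals are teachers.
Barbara syllogism (AAA-1): All A are B, All B are C → All A are C.
Middle term (stars) distributed in premise 2.

Valid


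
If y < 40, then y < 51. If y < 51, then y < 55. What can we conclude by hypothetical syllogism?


Hypothetical syllogism: P → Q, Q → R ⊢ P → R
Premise 1: y < 40 → y < 51
Premise 2: y < 51 → y < 55
Chain the implications: the middle term (y < 51) links the two.
Conclusion: If y < 40, then y < 55.

If y < 40, then y < 55.


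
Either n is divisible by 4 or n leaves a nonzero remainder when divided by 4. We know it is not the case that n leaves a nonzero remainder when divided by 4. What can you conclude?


Disjunctive syllogism: P ∨ Q, ¬P ⊢ Q
Disjunction: n is divisible by 4 ∨ n leaves a nonzero remainder when divided by 4
We know it is not the case that n leaves a nonzero remainder when divided by 4.
By disjunctive syllogism, the other disjunct must be true.

n is divisible by 4


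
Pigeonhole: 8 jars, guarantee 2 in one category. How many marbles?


Pigeonhole: to guarantee k in one of n categories, need (k-1)×n + 1.
k = 2, n = 8
Minimum = (2-1) × 8 + 1 = 1 × 8 + 1

9


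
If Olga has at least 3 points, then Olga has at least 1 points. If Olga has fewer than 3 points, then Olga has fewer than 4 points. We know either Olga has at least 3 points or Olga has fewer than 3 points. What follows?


Constructive dilemma: (P → Q) ∧ (R → S), P ∨ R ⊢ Q ∨ S
Premise 1: Olga has at least 3 points → Olga has at least 1 points
Premise 2: Olga has fewer than 3 points → Olga has fewer than 4 points
Premise 3: Olga has at least 3 points ∨ Olga has fewer than 3 points
Case 1: Assuming Olga has at least 3 points, then by Premise 1, Olga has at least 1 points.
Case 2: Assuming Olga has fewer than 3 points, then by Premise 2, Olga has fewer than 4 points.
Since one of Olga has at least 3 points or Olga has fewer than 3 points must hold, we get Olga has at least 1 points or Olga has fewer than 4 points.

Olga has at least 1 points or Olga has fewer than 4 points.


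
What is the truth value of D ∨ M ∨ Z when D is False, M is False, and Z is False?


D = False, M = False, Z = False
Step 1: D ∨ M = False OR False = False
Step 2: False ∨ Z = False OR False = False
OR is true when at least one operand is true.

False


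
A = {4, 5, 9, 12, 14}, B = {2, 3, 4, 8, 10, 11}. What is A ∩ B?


A = {4, 5, 9, 12, 14}
B = {2, 3, 4, 8, 10, 11}
Operation: intersection
Elements in both: 4

{4}


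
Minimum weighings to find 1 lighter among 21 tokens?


Each weighing has 3 outcomes (left heavy / balance / right heavy), so k weighings distinguish at most 3^k cases; splitting into three near-equal groups achieves this.
Need 3^k ≥ 21: 3^2 = 9 < 21 ≤ 3^3 = 27
k = ⌈log₃(21)⌉ = 3

3


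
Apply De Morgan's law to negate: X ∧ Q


De Morgan's law: ¬(P ∧ Q) ≡ ¬P ∨ ¬Q
¬(X ∧ Q) = ¬X ∨ ¬Q

¬X ∨ ¬Q


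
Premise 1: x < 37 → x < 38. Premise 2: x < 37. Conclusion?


Modus ponens: P → Q, P ⊢ Q
P: x < 37
Q: x < 38
We have P → Q and P is true.
By modus ponens, Q must be true.

x < 38


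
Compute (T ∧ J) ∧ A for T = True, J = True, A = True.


T = True, J = True, A = True
Step 1: T ∧ J = True AND True = True
Step 2: True ∧ A = True AND True = True
AND is true only when ALL operands are true.

True


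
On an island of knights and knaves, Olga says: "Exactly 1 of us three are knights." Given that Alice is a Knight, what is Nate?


Olga claims exactly 1 knights among Olga, Alice, Nate.
Given: Alice is a Knight.

Case 1: Olga is a Knight (tells truth)
  Then exactly 1 of the three are knights.
  Counting Olga, Alice: 2 knight(s) so far. Need -1 more → impossible.
Case 2: Olga is a Knave (lies)
  Then the count is NOT 1.
  If Nate = Knave, count = 1 = 1 → claim would be true, contradicts lie.
  If Nate = Knight, count = 2 ≠ 1 → lie confirmed ✓

Nate is a Knight.

Knight


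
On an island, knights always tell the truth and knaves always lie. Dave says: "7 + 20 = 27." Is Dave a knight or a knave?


Statement: "7 + 20 = 27."
Actual: 7 + 20 = 27
Claimed: 27
Statement is TRUE → Dave tells the truth → Knight

Knight


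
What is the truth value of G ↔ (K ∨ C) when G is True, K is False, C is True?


G = True, K = False, C = True
Step 1: K ∨ C = False OR True = True
Step 2: G ↔ (True): true when both sides have same truth value.
Result: True ↔ True = True

True


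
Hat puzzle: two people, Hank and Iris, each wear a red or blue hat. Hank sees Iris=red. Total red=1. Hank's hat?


Total red = 1, Iris = red
Red accounted for: 1
Remaining for Hank: 0
Hank's hat is blue.

blue


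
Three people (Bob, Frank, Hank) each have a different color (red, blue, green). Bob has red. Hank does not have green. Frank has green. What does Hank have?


From clues:
  Bob → red
  Frank → green
By elimination, Hank gets the remaining.

blue


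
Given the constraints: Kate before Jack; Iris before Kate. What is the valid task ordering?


Constraints: Kate before Jack; Iris before Kate
Method: repeatedly schedule the remaining task that has no remaining task required before it.
  Step 1: remaining {Jack, Iris, Kate}; every task except Iris still has a predecessor pending → schedule Iris.
  Step 2: remaining {Jack, Kate}; every task except Kate still has a predecessor pending → schedule Kate.
  Step 3: only Jack remains → schedule Jack.
Resulting order:

Iris → Kate → Jack


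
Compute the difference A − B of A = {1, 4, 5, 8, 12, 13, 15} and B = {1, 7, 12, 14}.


A = {1, 4, 5, 8, 12, 13, 15}
B = {1, 7, 12, 14}
Operation: difference A − B
In A but not B: 4, 5, 8, 13, 15

{4, 5, 8, 13, 15}


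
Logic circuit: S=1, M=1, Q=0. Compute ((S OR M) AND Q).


S OR M = 1|1 = 1
1 AND 0 = 0

0


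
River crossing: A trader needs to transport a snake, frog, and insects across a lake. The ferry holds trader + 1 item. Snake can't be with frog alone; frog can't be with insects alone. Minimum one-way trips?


1. trader+frog → 2. trader ← 3. trader+snake → 4. trader+frog ← 5. trader+insects → 6. trader ← 7. trader+frog →
Minimum trips = 7

7


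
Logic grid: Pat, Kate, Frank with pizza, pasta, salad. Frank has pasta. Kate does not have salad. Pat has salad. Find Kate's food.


From clues:
  Frank → pasta
  Pat → salad
By elimination, Kate gets the remaining.

pizza


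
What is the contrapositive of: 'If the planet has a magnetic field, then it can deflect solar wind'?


Original: If the planet has a magnetic field, then it can deflect solar wind
Contrapositive: If ¬Q, then ¬P
Negate Q: not (it can deflect solar wind)
Negate P: not (the planet has a magnetic field)

If not (it can deflect solar wind), then not (the planet has a magnetic field).


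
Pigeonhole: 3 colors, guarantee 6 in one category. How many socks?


Pigeonhole: to guarantee k in one of n categories, need (k-1)×n + 1.
k = 6, n = 3
Minimum = (6-1) × 3 + 1 = 5 × 3 + 1

16


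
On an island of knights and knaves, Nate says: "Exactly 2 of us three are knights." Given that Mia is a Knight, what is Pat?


Nate claims exactly 2 knights among Nate, Mia, Pat.
Given: Mia is a Knight.

Case 1: Nate is a Knight (tells truth)
  Then exactly 2 of the three are knights.
  Counting Nate, Mia: 2 knight(s) so far. Need 0 more → Pat = Knave.
Case 2: Nate is a Knave (lies)
  Then the count is NOT 2.
  If Pat = Knight, count = 2 = 2 → claim would be true, contradicts lie.
  If Pat = Knave, count = 1 ≠ 2 → lie confirmed ✓

Pat is a Knave.

Knave


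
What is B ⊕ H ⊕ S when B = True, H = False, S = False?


B = True, H = False, S = False
Step 1: B ⊕ H = True XOR False = True
Step 2: True ⊕ S = True XOR False = True
XOR is true when an odd number of operands are true.

True


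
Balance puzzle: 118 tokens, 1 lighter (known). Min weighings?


Each weighing has 3 outcomes (left heavy / balance / right heavy), so k weighings distinguish at most 3^k cases; splitting into three near-equal groups achieves this.
Need 3^k ≥ 118: 3^4 = 81 < 118 ≤ 3^5 = 243
k = ⌈log₃(118)⌉ = 5

5


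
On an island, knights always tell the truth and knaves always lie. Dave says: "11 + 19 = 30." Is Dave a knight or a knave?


Statement: "11 + 19 = 30."
Actual: 11 + 19 = 30
Claimed: 30
Statement is TRUE → Dave tells the truth → Knight

Knight


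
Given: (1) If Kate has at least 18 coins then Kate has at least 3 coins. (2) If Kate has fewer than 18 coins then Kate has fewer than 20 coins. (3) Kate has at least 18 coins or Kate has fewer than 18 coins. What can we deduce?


Constructive dilemma: (P → Q) ∧ (R → S), P ∨ R ⊢ Q ∨ S
Premise 1: Kate has at least 18 coins → Kate has at least 3 coins
Premise 2: Kate has fewer than 18 coins → Kate has fewer than 20 coins
Premise 3: Kate has at least 18 coins ∨ Kate has fewer than 18 coins
Case 1: Assuming Kate has at least 18 coins, then by Premise 1, Kate has at least 3 coins.
Case 2: Assuming Kate has fewer than 18 coins, then by Premise 2, Kate has fewer than 20 coins.
Since one of Kate has at least 18 coins or Kate has fewer than 18 coins must hold, we get Kate has at least 3 coins or Kate has fewer than 20 coins.

Kate has at least 3 coins or Kate has fewer than 20 coins.


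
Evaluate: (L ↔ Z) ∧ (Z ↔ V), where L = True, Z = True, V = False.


L = True, Z = True, V = False
Step 1: L ↔ Z is true when L and Z have the same value. Result: True
Step 2: Z ↔ V is true when Z and V have the same value. Result: False
Step 3: True ∧ False = False

False


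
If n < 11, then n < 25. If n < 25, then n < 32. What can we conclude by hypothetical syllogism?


Hypothetical syllogism: P → Q, Q → R ⊢ P → R
Premise 1: n < 11 → n < 25
Premise 2: n < 25 → n < 32
Chain the implications: the middle term (n < 25) links the two.
Conclusion: If n < 11, then n < 32.

If n < 11, then n < 32.


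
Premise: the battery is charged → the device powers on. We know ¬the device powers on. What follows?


Modus tollens: P → Q, ¬Q ⊢ ¬P
P: the battery is charged
Q: the device powers on
We have P → Q and Q is false.
By modus tollens, P must be false.

It is not the case that the battery is charged


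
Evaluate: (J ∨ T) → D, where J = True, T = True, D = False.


J = True, T = True, D = False
Step 1: J ∨ T = True OR True = True
Step 2: (True) → D: false only when antecedent=True and D=False.
Result: False

False


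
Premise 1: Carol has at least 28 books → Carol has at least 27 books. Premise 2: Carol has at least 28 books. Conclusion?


Modus ponens: P → Q, P ⊢ Q
P: Carol has at least 28 books
Q: Carol has at least 27 books
We have P → Q and P is true.
By modus ponens, Q must be true.

Carol has at least 27 books


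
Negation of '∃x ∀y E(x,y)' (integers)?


Original: ∃x ∀y E(x,y)
Rule: ¬∀→∃, ¬∃→∀, negate predicate.
Negation: ∀x ∃y ¬E(x,y)

∀x ∃y ¬E(x,y)


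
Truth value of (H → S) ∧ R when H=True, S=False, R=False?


H = True, S = False, R = False
Expression: (H → S) ∧ R
Step 1: H → S = True → False (false only if H=True, S=False) = False
Step 2: (False) ∧ R = False AND False = False

False


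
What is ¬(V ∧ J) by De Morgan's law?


De Morgan's law: ¬(P ∧ Q) ≡ ¬P ∨ ¬Q
¬(V ∧ J) = ¬V ∨ ¬J

¬V ∨ ¬J


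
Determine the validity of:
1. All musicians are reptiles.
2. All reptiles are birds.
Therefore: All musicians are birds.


Premise 1: All musicians are reptiles.
Premise 2: All reptiles are birds.
Conclusion: All musicians are birds.
Barbara syllogism (AAA-1): All A are B, All B are C → All A are C.
Middle term (reptiles) distributed in premise 2.

Valid
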